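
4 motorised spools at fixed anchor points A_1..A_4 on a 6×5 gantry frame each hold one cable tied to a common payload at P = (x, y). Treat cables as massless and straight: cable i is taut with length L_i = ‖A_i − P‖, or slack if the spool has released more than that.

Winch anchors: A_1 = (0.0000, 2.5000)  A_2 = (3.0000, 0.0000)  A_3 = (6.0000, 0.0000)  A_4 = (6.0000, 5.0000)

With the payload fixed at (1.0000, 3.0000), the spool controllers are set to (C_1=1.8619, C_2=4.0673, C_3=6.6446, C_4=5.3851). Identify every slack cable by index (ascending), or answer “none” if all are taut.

cable 1: L_1 = ‖A_1−P‖ = 1.1180;  C_1 = 1.8619 → slack
cable 2: L_2 = ‖A_2−P‖ = 3.6056;  C_2 = 4.0673 → slack
cable 3: L_3 = ‖A_3−P‖ = 5.8310;  C_3 = 6.6446 → slack
cable 4: L_4 = ‖A_4−P‖ = 5.3852;  C_4 = 5.3851 → taut

1, 2, 3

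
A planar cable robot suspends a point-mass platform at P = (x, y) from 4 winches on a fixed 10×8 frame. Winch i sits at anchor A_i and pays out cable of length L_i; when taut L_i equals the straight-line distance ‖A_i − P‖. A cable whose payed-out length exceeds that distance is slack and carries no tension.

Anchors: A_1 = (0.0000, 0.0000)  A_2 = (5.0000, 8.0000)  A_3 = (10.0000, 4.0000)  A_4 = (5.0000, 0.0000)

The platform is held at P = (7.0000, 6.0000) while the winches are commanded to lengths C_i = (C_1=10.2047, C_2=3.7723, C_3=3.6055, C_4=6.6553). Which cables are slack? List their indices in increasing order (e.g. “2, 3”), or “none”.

1, 2, 4

i=1: geometric 9.2195 vs commanded 10.2047 ⇒ slack
i=2: geometric 2.8284 vs commanded 3.7723 ⇒ slack
i=3: geometric 3.6056 vs commanded 3.6055 ⇒ taut
i=4: geometric 6.3246 vs commanded 6.6553 ⇒ slack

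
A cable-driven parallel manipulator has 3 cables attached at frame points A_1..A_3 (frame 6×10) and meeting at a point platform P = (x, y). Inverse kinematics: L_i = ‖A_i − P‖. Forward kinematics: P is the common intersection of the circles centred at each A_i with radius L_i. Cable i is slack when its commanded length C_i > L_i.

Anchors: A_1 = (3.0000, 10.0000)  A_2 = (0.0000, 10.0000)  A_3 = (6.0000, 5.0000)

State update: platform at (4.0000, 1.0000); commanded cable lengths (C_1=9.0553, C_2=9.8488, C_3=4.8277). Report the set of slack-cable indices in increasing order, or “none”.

3

i=1: geometric 9.0554 vs commanded 9.0553 ⇒ taut
i=2: geometric 9.8489 vs commanded 9.8488 ⇒ taut
i=3: geometric 4.4721 vs commanded 4.8277 ⇒ slack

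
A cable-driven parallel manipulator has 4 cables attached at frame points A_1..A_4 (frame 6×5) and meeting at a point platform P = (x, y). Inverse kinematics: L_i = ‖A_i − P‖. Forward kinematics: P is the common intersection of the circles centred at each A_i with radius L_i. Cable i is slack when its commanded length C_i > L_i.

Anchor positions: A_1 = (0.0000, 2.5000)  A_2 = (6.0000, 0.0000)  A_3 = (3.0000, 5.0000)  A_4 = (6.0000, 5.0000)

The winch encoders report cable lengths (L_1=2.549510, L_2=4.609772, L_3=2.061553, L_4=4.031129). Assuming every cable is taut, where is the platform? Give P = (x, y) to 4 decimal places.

(2.5000, 3.0000)

circle eqns → linear via eq_j − eq_1; set k_j = A_j·A_j − L_j²
k_1 = 0.0000+6.2500−6.5000 = -0.2500
-12.0000·x + 5.0000·y = k_1−k_2 = -15.0000
-6.0000·x − 5.0000·y = k_1−k_3 = -30.0000
-12.0000·x − 5.0000·y = k_1−k_4 = -45.0000
solve first two rows → x=2.5000, y=3.0000
check cable 4: ‖A_4−P‖² = 16.2500 ≈ L_4² = 16.2500 ✓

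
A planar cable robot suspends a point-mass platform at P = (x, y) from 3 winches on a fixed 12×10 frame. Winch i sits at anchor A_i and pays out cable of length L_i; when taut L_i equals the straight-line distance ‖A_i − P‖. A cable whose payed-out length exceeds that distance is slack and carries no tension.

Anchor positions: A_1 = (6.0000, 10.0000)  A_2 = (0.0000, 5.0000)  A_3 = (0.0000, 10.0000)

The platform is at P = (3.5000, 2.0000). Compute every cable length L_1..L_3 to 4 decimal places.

L_1 = √((6.0000−3.5000)² + (10.0000−2.0000)²) = 8.3815
L_2 = √((0.0000−3.5000)² + (5.0000−2.0000)²) = 4.6098
L_3 = √((0.0000−3.5000)² + (10.0000−2.0000)²) = 8.7321

(8.3815, 4.6098, 8.7321)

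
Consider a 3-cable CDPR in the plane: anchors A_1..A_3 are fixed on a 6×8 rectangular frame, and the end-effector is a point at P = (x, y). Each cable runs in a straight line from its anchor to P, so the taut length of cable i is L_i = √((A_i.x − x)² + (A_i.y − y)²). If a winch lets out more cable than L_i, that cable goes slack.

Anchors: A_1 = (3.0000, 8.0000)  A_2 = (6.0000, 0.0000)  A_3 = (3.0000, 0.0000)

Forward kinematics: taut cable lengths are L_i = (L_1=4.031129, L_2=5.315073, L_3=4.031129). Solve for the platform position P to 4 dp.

each cable: (A_i−P)·(A_i−P) = L_i²; let c_i = ‖A_i‖²−L_i²
c_1 = 9.0000+64.0000−16.2500 = 56.7500
row 1: -6.0000x + 16.0000y = 49.0000  (c_2=7.7500)
row 2: 0.0000x + 16.0000y = 64.0000  (c_3=-7.2500)
Cramer on rows 1–2 → x = 2.5000, y = 4.0000

(2.5000, 4.0000)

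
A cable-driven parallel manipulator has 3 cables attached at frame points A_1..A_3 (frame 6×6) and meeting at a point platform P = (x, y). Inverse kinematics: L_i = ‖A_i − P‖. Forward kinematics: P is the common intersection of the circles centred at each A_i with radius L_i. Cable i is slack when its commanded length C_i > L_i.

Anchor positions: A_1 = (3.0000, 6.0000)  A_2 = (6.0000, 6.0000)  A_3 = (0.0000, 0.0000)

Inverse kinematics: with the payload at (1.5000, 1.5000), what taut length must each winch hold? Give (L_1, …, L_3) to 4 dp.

(4.7434, 6.3640, 2.1213)

L_1: Δ = A_1−P = (1.5000, 4.5000) → ‖Δ‖ = √22.5000 = 4.7434
L_2: Δ = A_2−P = (4.5000, 4.5000) → ‖Δ‖ = √40.5000 = 6.3640
L_3: Δ = A_3−P = (-1.5000, -1.5000) → ‖Δ‖ = √4.5000 = 2.1213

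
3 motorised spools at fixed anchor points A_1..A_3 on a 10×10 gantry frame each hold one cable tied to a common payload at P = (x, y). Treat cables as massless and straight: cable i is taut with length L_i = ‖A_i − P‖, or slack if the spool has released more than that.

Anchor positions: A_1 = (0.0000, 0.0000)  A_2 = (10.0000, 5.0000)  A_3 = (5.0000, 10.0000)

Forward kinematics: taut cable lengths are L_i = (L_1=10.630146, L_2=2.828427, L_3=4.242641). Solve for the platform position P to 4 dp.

expand ‖A_i−P‖²=L_i² and subtract eq 1 (q_i ≔ ‖A_i‖²−L_i²)
q_1 = 0.0000+0.0000−113.0000 = -113.0000
eq1−eq2 → [-20.0000  -10.0000]·P = -230.0000
eq1−eq3 → [-10.0000  -20.0000]·P = -220.0000
2×2 solve → P = (8.0000, 7.0000)

(8.0000, 7.0000)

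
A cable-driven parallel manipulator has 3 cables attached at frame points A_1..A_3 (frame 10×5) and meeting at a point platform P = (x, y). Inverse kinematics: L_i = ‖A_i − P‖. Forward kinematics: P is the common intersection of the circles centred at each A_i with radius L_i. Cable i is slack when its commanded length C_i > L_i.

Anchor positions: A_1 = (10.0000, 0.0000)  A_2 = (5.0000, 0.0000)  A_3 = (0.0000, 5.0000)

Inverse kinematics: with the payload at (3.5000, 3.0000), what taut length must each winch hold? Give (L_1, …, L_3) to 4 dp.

(7.1589, 3.3541, 4.0311)

L_1: Δ = A_1−P = (6.5000, -3.0000) → ‖Δ‖ = √51.2500 = 7.1589
L_2: Δ = A_2−P = (1.5000, -3.0000) → ‖Δ‖ = √11.2500 = 3.3541
L_3: Δ = A_3−P = (-3.5000, 2.0000) → ‖Δ‖ = √16.2500 = 4.0311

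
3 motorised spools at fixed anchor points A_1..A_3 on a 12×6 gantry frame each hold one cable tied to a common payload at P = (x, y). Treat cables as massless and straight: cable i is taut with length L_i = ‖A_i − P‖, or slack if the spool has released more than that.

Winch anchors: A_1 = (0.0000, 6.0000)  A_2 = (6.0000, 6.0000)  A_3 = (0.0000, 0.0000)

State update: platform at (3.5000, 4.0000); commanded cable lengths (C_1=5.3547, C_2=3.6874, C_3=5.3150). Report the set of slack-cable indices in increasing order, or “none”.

i=1: geometric 4.0311 vs commanded 5.3547 ⇒ slack
i=2: geometric 3.2016 vs commanded 3.6874 ⇒ slack
i=3: geometric 5.3151 vs commanded 5.3150 ⇒ taut

1, 2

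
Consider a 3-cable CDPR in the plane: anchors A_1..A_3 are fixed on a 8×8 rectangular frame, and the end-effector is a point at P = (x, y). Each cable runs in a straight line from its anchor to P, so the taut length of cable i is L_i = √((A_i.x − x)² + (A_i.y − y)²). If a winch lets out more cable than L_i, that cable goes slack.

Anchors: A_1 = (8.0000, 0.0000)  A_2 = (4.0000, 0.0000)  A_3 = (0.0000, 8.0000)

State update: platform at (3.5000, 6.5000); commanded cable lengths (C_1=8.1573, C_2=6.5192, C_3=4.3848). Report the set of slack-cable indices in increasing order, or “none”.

1, 3

cable 1: L_1 = ‖A_1−P‖ = 7.9057;  C_1 = 8.1573 → slack
cable 2: L_2 = ‖A_2−P‖ = 6.5192;  C_2 = 6.5192 → taut
cable 3: L_3 = ‖A_3−P‖ = 3.8079;  C_3 = 4.3848 → slack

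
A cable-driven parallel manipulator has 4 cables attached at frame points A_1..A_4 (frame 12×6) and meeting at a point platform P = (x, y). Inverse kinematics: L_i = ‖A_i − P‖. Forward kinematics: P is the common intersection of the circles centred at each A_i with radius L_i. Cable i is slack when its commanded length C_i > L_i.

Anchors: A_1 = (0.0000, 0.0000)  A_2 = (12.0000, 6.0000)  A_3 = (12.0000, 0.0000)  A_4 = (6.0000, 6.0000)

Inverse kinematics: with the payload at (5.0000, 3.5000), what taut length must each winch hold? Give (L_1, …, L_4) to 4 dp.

L_1 = √((0.0000−5.0000)² + (0.0000−3.5000)²) = 6.1033
L_2 = √((12.0000−5.0000)² + (6.0000−3.5000)²) = 7.4330
L_3 = √((12.0000−5.0000)² + (0.0000−3.5000)²) = 7.8262
L_4 = √((6.0000−5.0000)² + (6.0000−3.5000)²) = 2.6926

(6.1033, 7.4330, 7.8262, 2.6926)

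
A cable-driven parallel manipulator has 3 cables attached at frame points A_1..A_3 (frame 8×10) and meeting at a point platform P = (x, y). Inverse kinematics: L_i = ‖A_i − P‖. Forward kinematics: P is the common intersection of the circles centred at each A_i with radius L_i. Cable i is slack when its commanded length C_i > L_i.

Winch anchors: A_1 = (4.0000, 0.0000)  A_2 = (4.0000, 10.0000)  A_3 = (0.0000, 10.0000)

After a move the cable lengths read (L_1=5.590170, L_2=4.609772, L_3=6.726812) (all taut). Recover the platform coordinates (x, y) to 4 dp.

each cable: (A_i−P)·(A_i−P) = L_i²; let c_i = ‖A_i‖²−L_i²
c_1 = 16.0000+0.0000−31.2500 = -15.2500
row 1: 0.0000x − 20.0000y = -110.0000  (c_2=94.7500)
row 2: 8.0000x − 20.0000y = -70.0000  (c_3=54.7500)
Cramer on rows 1–2 → x = 5.0000, y = 5.5000

(5.0000, 5.5000)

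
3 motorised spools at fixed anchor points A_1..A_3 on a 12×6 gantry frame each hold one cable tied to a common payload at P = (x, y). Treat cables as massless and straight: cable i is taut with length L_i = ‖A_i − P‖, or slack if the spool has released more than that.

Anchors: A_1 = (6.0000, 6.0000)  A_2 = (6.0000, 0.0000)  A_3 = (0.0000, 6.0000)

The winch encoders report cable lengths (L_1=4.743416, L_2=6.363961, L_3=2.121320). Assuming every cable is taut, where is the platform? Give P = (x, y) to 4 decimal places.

expand ‖A_i−P‖²=L_i² and subtract eq 1 (k_i ≔ ‖A_i‖²−L_i²)
k_1 = 36.0000+36.0000−22.5000 = 49.5000
eq1−eq2 → [0.0000  12.0000]·P = 54.0000
eq1−eq3 → [12.0000  0.0000]·P = 18.0000
2×2 solve → P = (1.5000, 4.5000)

(1.5000, 4.5000)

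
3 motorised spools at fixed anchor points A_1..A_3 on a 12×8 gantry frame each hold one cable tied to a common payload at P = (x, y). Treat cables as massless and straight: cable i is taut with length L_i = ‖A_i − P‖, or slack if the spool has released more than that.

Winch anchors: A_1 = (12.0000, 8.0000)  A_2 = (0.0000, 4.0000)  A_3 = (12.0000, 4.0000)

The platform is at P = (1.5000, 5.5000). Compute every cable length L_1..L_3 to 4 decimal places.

(10.7935, 2.1213, 10.6066)

cable 1: Δx=10.5000, Δy=2.5000; L_1 = √(Δx²+Δy²) = 10.7935
cable 2: Δx=-1.5000, Δy=-1.5000; L_2 = √(Δx²+Δy²) = 2.1213
cable 3: Δx=10.5000, Δy=-1.5000; L_3 = √(Δx²+Δy²) = 10.6066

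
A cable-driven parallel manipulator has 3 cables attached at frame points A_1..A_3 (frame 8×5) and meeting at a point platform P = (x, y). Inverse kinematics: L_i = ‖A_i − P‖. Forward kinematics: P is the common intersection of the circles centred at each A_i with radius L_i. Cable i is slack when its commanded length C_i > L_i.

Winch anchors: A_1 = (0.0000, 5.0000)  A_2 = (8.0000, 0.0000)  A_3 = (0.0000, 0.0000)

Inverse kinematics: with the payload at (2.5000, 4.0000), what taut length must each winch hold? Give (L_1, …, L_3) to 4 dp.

L_1 = √((0.0000−2.5000)² + (5.0000−4.0000)²) = 2.6926
L_2 = √((8.0000−2.5000)² + (0.0000−4.0000)²) = 6.8007
L_3 = √((0.0000−2.5000)² + (0.0000−4.0000)²) = 4.7170

(2.6926, 6.8007, 4.7170)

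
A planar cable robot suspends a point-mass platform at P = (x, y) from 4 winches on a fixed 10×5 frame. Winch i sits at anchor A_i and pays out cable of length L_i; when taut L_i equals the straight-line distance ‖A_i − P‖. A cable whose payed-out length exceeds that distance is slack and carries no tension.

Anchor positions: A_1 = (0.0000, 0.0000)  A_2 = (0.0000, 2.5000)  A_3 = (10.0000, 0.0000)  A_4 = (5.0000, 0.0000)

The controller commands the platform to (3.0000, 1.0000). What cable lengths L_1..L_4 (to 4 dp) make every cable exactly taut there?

(3.1623, 3.3541, 7.0711, 2.2361)

L_1: Δ = A_1−P = (-3.0000, -1.0000) → ‖Δ‖ = √10.0000 = 3.1623
L_2: Δ = A_2−P = (-3.0000, 1.5000) → ‖Δ‖ = √11.2500 = 3.3541
L_3: Δ = A_3−P = (7.0000, -1.0000) → ‖Δ‖ = √50.0000 = 7.0711
L_4: Δ = A_4−P = (2.0000, -1.0000) → ‖Δ‖ = √5.0000 = 2.2361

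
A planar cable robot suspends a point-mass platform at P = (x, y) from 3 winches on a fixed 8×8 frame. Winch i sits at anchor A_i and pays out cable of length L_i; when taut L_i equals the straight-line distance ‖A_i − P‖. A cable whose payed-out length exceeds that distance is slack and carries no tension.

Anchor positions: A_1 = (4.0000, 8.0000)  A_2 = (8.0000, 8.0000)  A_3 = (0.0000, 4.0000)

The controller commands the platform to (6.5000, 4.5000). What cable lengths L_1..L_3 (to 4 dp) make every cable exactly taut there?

(4.3012, 3.8079, 6.5192)

cable 1: Δx=-2.5000, Δy=3.5000; L_1 = √(Δx²+Δy²) = 4.3012
cable 2: Δx=1.5000, Δy=3.5000; L_2 = √(Δx²+Δy²) = 3.8079
cable 3: Δx=-6.5000, Δy=-0.5000; L_3 = √(Δx²+Δy²) = 6.5192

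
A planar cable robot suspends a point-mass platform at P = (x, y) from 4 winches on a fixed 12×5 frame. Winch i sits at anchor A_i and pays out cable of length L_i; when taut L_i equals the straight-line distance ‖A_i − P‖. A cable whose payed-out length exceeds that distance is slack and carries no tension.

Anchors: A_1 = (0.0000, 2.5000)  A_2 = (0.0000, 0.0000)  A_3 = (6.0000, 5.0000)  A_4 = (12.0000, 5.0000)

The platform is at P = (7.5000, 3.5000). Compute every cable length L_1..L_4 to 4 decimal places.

(7.5664, 8.2765, 2.1213, 4.7434)

cable 1: Δx=-7.5000, Δy=-1.0000; L_1 = √(Δx²+Δy²) = 7.5664
cable 2: Δx=-7.5000, Δy=-3.5000; L_2 = √(Δx²+Δy²) = 8.2765
cable 3: Δx=-1.5000, Δy=1.5000; L_3 = √(Δx²+Δy²) = 2.1213
cable 4: Δx=4.5000, Δy=1.5000; L_4 = √(Δx²+Δy²) = 4.7434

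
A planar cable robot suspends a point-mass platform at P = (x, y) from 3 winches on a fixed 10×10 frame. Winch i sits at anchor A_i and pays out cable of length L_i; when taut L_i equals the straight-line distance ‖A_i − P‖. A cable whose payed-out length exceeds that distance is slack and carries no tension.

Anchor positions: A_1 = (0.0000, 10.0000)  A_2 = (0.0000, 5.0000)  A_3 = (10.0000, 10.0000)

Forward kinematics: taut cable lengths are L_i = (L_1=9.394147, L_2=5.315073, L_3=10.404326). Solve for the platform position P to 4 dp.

(4.0000, 1.5000)

each cable: (A_i−P)·(A_i−P) = L_i²; let k_i = ‖A_i‖²−L_i²
k_1 = 0.0000+100.0000−88.2500 = 11.7500
row 1: 0.0000x + 10.0000y = 15.0000  (k_2=-3.2500)
row 2: -20.0000x + 0.0000y = -80.0000  (k_3=91.7500)
Cramer on rows 1–2 → x = 4.0000, y = 1.5000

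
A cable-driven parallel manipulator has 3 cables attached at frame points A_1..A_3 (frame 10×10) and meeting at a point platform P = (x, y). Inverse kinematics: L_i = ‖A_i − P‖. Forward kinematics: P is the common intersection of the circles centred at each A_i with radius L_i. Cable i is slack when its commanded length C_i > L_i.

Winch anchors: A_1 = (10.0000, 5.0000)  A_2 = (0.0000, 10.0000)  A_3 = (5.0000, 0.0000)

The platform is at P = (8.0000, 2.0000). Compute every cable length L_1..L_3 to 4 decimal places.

L_1 = √((10.0000−8.0000)² + (5.0000−2.0000)²) = 3.6056
L_2 = √((0.0000−8.0000)² + (10.0000−2.0000)²) = 11.3137
L_3 = √((5.0000−8.0000)² + (0.0000−2.0000)²) = 3.6056

(3.6056, 11.3137, 3.6056)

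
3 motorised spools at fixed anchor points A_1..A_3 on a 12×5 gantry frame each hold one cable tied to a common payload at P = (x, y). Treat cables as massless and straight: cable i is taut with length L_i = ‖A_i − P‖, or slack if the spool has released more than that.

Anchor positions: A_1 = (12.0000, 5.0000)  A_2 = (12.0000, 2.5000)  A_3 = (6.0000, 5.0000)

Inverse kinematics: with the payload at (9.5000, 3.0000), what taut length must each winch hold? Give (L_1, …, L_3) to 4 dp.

(3.2016, 2.5495, 4.0311)

L_1 = √((12.0000−9.5000)² + (5.0000−3.0000)²) = 3.2016
L_2 = √((12.0000−9.5000)² + (2.5000−3.0000)²) = 2.5495
L_3 = √((6.0000−9.5000)² + (5.0000−3.0000)²) = 4.0311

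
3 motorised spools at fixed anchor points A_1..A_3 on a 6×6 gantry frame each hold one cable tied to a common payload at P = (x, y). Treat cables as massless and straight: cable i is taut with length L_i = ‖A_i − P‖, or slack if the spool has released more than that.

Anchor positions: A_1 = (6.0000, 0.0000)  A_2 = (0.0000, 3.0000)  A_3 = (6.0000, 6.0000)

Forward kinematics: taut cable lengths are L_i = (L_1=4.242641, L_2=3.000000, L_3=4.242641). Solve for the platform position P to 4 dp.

(3.0000, 3.0000)

circle eqns → linear via eq_j − eq_1; set q_j = A_j·A_j − L_j²
q_1 = 36.0000+0.0000−18.0000 = 18.0000
12.0000·x − 6.0000·y = q_1−q_2 = 18.0000
0.0000·x − 12.0000·y = q_1−q_3 = -36.0000
solve first two rows → x=3.0000, y=3.0000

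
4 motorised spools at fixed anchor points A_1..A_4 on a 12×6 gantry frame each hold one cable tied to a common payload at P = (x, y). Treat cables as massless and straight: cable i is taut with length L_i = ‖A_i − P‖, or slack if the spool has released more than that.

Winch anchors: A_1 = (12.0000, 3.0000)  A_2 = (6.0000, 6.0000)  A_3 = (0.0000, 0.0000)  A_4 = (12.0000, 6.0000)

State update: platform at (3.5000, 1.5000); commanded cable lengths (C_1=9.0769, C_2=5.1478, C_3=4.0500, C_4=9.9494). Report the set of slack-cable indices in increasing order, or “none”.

i=1: geometric 8.6313 vs commanded 9.0769 ⇒ slack
i=2: geometric 5.1478 vs commanded 5.1478 ⇒ taut
i=3: geometric 3.8079 vs commanded 4.0500 ⇒ slack
i=4: geometric 9.6177 vs commanded 9.9494 ⇒ slack

1, 3, 4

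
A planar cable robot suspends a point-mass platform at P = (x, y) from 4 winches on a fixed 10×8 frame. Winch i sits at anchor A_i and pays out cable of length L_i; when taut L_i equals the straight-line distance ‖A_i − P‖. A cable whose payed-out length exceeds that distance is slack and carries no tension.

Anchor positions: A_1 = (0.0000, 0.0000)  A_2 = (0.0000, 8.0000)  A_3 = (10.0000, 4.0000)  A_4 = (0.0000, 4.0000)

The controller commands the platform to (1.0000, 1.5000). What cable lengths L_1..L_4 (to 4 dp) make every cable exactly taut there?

(1.8028, 6.5765, 9.3408, 2.6926)

L_1 = √((0.0000−1.0000)² + (0.0000−1.5000)²) = 1.8028
L_2 = √((0.0000−1.0000)² + (8.0000−1.5000)²) = 6.5765
L_3 = √((10.0000−1.0000)² + (4.0000−1.5000)²) = 9.3408
L_4 = √((0.0000−1.0000)² + (4.0000−1.5000)²) = 2.6926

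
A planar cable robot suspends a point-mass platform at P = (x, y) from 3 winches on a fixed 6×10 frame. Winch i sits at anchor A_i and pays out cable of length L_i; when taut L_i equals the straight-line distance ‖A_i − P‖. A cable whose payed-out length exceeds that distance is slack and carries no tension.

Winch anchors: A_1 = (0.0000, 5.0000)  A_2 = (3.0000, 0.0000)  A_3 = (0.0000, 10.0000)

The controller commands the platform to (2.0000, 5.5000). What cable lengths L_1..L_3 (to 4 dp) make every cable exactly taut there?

L_1 = √((0.0000−2.0000)² + (5.0000−5.5000)²) = 2.0616
L_2 = √((3.0000−2.0000)² + (0.0000−5.5000)²) = 5.5902
L_3 = √((0.0000−2.0000)² + (10.0000−5.5000)²) = 4.9244

(2.0616, 5.5902, 4.9244)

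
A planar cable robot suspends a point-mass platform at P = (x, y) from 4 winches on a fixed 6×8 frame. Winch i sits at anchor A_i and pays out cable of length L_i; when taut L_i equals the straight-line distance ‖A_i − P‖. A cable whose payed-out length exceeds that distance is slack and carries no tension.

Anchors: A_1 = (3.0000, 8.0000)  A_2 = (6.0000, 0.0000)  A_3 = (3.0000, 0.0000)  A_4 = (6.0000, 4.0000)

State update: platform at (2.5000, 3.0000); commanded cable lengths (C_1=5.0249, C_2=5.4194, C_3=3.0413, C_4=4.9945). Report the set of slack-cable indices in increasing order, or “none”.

cable 1: L_1 = ‖A_1−P‖ = 5.0249;  C_1 = 5.0249 → taut
cable 2: L_2 = ‖A_2−P‖ = 4.6098;  C_2 = 5.4194 → slack
cable 3: L_3 = ‖A_3−P‖ = 3.0414;  C_3 = 3.0413 → taut
cable 4: L_4 = ‖A_4−P‖ = 3.6401;  C_4 = 4.9945 → slack

2, 4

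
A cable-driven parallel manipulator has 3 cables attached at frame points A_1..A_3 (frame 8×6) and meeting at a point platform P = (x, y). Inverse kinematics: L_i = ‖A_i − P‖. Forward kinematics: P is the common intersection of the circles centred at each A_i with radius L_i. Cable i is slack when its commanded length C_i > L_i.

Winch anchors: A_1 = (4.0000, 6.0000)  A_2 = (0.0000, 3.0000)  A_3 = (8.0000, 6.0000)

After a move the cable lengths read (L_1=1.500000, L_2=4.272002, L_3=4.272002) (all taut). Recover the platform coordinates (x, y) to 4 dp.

(4.0000, 4.5000)

each cable: (A_i−P)·(A_i−P) = L_i²; let c_i = ‖A_i‖²−L_i²
c_1 = 16.0000+36.0000−2.2500 = 49.7500
row 1: 8.0000x + 6.0000y = 59.0000  (c_2=-9.2500)
row 2: -8.0000x + 0.0000y = -32.0000  (c_3=81.7500)
Cramer on rows 1–2 → x = 4.0000, y = 4.5000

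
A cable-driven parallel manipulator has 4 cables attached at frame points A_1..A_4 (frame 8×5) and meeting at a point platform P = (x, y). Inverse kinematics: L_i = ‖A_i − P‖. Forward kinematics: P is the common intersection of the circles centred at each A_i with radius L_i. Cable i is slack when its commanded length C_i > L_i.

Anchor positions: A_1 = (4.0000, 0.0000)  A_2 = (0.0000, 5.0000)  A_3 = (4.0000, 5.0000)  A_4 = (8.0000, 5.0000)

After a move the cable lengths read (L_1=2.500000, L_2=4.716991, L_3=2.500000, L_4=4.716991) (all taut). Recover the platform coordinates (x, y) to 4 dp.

each cable: (A_i−P)·(A_i−P) = L_i²; let q_i = ‖A_i‖²−L_i²
q_1 = 16.0000+0.0000−6.2500 = 9.7500
row 1: 8.0000x − 10.0000y = 7.0000  (q_2=2.7500)
row 2: 0.0000x − 10.0000y = -25.0000  (q_3=34.7500)
row 3: -8.0000x − 10.0000y = -57.0000  (q_4=66.7500)
Cramer on rows 1–2 → x = 4.0000, y = 2.5000
check cable 4: ‖A_4−P‖² = 22.2500 ≈ L_4² = 22.2500 ✓

(4.0000, 2.5000)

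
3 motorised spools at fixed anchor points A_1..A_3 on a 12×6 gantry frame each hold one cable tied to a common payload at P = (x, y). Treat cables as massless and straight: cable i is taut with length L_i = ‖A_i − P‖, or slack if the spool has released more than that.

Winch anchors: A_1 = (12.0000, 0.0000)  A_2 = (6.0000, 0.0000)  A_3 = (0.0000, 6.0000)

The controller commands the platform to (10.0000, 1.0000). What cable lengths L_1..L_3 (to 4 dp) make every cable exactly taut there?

cable 1: Δx=2.0000, Δy=-1.0000; L_1 = √(Δx²+Δy²) = 2.2361
cable 2: Δx=-4.0000, Δy=-1.0000; L_2 = √(Δx²+Δy²) = 4.1231
cable 3: Δx=-10.0000, Δy=5.0000; L_3 = √(Δx²+Δy²) = 11.1803

(2.2361, 4.1231, 11.1803)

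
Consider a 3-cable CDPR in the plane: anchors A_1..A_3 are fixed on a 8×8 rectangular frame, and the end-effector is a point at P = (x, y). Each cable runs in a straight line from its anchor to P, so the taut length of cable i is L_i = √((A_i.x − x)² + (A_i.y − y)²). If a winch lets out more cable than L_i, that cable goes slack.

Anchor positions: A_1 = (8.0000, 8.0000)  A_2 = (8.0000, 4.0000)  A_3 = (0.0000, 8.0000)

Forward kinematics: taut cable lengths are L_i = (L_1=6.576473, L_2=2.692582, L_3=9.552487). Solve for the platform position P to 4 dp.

(7.0000, 1.5000)

each cable: (A_i−P)·(A_i−P) = L_i²; let k_i = ‖A_i‖²−L_i²
k_1 = 64.0000+64.0000−43.2500 = 84.7500
row 1: 0.0000x + 8.0000y = 12.0000  (k_2=72.7500)
row 2: 16.0000x + 0.0000y = 112.0000  (k_3=-27.2500)
Cramer on rows 1–2 → x = 7.0000, y = 1.5000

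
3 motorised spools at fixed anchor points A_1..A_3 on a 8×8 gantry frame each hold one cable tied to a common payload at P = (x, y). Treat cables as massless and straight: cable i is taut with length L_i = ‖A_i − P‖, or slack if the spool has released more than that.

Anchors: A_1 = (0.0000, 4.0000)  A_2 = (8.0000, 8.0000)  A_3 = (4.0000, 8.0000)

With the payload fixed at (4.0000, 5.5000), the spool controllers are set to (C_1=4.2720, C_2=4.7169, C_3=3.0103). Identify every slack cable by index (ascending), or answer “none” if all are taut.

cable 1: √((-4.0000)²+(-1.5000)²)=4.2720, C_1=4.2720: taut
cable 2: √((4.0000)²+(2.5000)²)=4.7170, C_2=4.7169: taut
cable 3: √((0.0000)²+(2.5000)²)=2.5000, C_3=3.0103: slack

3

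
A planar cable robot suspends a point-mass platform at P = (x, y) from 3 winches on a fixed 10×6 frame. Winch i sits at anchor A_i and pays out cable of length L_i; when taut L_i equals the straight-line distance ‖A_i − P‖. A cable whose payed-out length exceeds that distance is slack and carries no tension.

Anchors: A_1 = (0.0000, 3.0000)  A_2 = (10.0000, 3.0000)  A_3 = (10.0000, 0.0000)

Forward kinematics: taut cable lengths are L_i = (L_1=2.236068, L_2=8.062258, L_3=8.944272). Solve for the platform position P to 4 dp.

(2.0000, 4.0000)

circle eqns → linear via eq_j − eq_1; set k_j = A_j·A_j − L_j²
k_1 = 0.0000+9.0000−5.0000 = 4.0000
-20.0000·x + 0.0000·y = k_1−k_2 = -40.0000
-20.0000·x + 6.0000·y = k_1−k_3 = -16.0000
solve first two rows → x=2.0000, y=4.0000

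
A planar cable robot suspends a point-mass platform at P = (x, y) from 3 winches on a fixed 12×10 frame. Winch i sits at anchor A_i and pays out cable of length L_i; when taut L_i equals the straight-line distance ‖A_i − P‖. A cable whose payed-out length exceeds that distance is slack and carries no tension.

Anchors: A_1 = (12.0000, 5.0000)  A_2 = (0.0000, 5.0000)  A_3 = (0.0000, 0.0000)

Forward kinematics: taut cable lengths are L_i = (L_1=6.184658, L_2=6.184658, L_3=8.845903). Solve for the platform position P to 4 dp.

circle eqns → linear via eq_j − eq_1; set c_j = A_j·A_j − L_j²
c_1 = 144.0000+25.0000−38.2500 = 130.7500
24.0000·x + 0.0000·y = c_1−c_2 = 144.0000
24.0000·x + 10.0000·y = c_1−c_3 = 209.0000
solve first two rows → x=6.0000, y=6.5000

(6.0000, 6.5000)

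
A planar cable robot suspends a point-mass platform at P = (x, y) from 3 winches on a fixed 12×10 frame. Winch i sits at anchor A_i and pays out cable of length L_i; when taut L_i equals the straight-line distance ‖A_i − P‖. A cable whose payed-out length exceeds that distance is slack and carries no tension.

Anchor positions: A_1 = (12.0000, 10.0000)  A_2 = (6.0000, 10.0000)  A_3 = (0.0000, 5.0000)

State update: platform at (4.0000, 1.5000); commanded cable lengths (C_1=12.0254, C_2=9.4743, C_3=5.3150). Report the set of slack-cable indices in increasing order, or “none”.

i=1: geometric 11.6726 vs commanded 12.0254 ⇒ slack
i=2: geometric 8.7321 vs commanded 9.4743 ⇒ slack
i=3: geometric 5.3151 vs commanded 5.3150 ⇒ taut

1, 2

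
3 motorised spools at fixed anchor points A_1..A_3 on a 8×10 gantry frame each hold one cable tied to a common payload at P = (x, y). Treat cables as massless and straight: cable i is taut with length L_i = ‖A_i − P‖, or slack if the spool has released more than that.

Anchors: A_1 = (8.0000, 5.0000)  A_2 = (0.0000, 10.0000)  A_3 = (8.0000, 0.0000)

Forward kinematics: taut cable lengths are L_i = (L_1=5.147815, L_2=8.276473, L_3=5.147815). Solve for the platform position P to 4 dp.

expand ‖A_i−P‖²=L_i² and subtract eq 1 (q_i ≔ ‖A_i‖²−L_i²)
q_1 = 64.0000+25.0000−26.5000 = 62.5000
eq1−eq2 → [16.0000  -10.0000]·P = 31.0000
eq1−eq3 → [0.0000  10.0000]·P = 25.0000
2×2 solve → P = (3.5000, 2.5000)

(3.5000, 2.5000)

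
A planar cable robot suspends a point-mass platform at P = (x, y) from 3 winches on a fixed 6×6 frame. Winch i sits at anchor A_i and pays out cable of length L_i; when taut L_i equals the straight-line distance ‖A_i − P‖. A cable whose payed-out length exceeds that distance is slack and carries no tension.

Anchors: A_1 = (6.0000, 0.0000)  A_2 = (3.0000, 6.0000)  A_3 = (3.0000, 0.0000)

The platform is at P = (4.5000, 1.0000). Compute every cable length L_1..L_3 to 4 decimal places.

(1.8028, 5.2202, 1.8028)

L_1 = √((6.0000−4.5000)² + (0.0000−1.0000)²) = 1.8028
L_2 = √((3.0000−4.5000)² + (6.0000−1.0000)²) = 5.2202
L_3 = √((3.0000−4.5000)² + (0.0000−1.0000)²) = 1.8028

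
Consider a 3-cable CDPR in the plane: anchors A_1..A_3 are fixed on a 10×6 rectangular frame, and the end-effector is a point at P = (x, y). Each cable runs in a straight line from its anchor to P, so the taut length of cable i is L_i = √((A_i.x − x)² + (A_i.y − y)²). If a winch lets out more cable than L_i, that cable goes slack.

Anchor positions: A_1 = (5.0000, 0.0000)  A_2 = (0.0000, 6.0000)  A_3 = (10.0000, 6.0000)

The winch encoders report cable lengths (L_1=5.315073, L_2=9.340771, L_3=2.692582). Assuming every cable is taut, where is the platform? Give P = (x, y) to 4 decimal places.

expand ‖A_i−P‖²=L_i² and subtract eq 1 (k_i ≔ ‖A_i‖²−L_i²)
k_1 = 25.0000+0.0000−28.2500 = -3.2500
eq1−eq2 → [10.0000  -12.0000]·P = 48.0000
eq1−eq3 → [-10.0000  -12.0000]·P = -132.0000
2×2 solve → P = (9.0000, 3.5000)

(9.0000, 3.5000)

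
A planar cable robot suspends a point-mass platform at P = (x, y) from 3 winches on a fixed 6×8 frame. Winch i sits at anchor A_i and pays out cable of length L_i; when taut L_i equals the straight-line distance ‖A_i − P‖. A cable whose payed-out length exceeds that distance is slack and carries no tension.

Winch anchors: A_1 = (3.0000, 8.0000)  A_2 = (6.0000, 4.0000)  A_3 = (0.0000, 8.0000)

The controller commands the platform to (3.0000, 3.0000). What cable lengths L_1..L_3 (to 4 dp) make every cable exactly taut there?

(5.0000, 3.1623, 5.8310)

L_1: Δ = A_1−P = (0.0000, 5.0000) → ‖Δ‖ = √25.0000 = 5.0000
L_2: Δ = A_2−P = (3.0000, 1.0000) → ‖Δ‖ = √10.0000 = 3.1623
L_3: Δ = A_3−P = (-3.0000, 5.0000) → ‖Δ‖ = √34.0000 = 5.8310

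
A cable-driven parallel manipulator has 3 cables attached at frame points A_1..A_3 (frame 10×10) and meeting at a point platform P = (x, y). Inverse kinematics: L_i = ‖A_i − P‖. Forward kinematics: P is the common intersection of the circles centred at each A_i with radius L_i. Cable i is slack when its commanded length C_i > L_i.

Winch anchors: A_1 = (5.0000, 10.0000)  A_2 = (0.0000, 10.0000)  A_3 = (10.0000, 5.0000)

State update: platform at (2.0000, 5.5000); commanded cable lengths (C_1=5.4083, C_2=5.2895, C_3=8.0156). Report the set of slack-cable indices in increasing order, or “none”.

cable 1: L_1 = ‖A_1−P‖ = 5.4083;  C_1 = 5.4083 → taut
cable 2: L_2 = ‖A_2−P‖ = 4.9244;  C_2 = 5.2895 → slack
cable 3: L_3 = ‖A_3−P‖ = 8.0156;  C_3 = 8.0156 → taut

2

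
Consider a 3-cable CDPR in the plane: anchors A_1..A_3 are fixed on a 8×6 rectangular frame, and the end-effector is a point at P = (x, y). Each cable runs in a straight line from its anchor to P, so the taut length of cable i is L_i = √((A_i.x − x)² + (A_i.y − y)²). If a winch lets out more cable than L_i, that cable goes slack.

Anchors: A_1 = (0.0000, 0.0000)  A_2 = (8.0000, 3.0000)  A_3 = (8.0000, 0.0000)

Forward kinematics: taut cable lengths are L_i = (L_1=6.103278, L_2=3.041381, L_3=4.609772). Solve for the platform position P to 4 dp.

expand ‖A_i−P‖²=L_i² and subtract eq 1 (c_i ≔ ‖A_i‖²−L_i²)
c_1 = 0.0000+0.0000−37.2500 = -37.2500
eq1−eq2 → [-16.0000  -6.0000]·P = -101.0000
eq1−eq3 → [-16.0000  0.0000]·P = -80.0000
2×2 solve → P = (5.0000, 3.5000)

(5.0000, 3.5000)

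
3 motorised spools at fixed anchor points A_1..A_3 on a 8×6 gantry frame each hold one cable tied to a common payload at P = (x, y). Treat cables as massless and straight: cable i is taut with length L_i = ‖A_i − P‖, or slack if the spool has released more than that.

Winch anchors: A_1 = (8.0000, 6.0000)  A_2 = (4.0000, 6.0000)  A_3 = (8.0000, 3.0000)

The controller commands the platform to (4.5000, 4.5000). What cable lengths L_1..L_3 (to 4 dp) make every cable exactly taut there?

(3.8079, 1.5811, 3.8079)

L_1 = √((8.0000−4.5000)² + (6.0000−4.5000)²) = 3.8079
L_2 = √((4.0000−4.5000)² + (6.0000−4.5000)²) = 1.5811
L_3 = √((8.0000−4.5000)² + (3.0000−4.5000)²) = 3.8079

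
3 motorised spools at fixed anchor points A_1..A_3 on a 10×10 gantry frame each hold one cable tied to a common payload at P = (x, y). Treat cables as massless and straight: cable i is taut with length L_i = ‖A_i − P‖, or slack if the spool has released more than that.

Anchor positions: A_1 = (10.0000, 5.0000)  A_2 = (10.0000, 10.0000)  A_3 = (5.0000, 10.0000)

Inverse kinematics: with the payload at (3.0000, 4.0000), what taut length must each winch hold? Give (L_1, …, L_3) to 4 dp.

(7.0711, 9.2195, 6.3246)

cable 1: Δx=7.0000, Δy=1.0000; L_1 = √(Δx²+Δy²) = 7.0711
cable 2: Δx=7.0000, Δy=6.0000; L_2 = √(Δx²+Δy²) = 9.2195
cable 3: Δx=2.0000, Δy=6.0000; L_3 = √(Δx²+Δy²) = 6.3246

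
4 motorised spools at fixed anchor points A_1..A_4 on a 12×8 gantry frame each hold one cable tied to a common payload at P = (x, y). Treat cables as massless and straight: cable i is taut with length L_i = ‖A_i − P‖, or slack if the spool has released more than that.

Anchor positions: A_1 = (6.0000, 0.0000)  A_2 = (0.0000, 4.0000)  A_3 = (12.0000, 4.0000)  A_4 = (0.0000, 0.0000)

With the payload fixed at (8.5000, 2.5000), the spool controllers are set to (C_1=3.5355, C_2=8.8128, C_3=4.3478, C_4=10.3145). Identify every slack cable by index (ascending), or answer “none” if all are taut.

i=1: geometric 3.5355 vs commanded 3.5355 ⇒ taut
i=2: geometric 8.6313 vs commanded 8.8128 ⇒ slack
i=3: geometric 3.8079 vs commanded 4.3478 ⇒ slack
i=4: geometric 8.8600 vs commanded 10.3145 ⇒ slack

2, 3, 4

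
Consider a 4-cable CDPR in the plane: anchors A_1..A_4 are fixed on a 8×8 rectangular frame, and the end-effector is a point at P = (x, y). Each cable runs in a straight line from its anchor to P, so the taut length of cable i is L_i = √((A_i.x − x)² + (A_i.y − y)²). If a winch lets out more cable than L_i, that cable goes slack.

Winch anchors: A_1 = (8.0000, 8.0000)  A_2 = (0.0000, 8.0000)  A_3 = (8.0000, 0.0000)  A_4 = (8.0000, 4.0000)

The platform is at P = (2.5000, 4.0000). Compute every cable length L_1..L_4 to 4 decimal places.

cable 1: Δx=5.5000, Δy=4.0000; L_1 = √(Δx²+Δy²) = 6.8007
cable 2: Δx=-2.5000, Δy=4.0000; L_2 = √(Δx²+Δy²) = 4.7170
cable 3: Δx=5.5000, Δy=-4.0000; L_3 = √(Δx²+Δy²) = 6.8007
cable 4: Δx=5.5000, Δy=0.0000; L_4 = √(Δx²+Δy²) = 5.5000

(6.8007, 4.7170, 6.8007, 5.5000)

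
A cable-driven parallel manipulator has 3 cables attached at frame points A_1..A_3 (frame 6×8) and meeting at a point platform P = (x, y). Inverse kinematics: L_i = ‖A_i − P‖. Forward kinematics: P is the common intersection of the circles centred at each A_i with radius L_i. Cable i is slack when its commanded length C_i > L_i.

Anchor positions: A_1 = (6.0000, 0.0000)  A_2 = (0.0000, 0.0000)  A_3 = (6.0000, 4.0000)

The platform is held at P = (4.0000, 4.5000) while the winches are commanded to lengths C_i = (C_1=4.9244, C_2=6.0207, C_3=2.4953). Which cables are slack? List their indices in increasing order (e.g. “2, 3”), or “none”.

cable 1: L_1 = ‖A_1−P‖ = 4.9244;  C_1 = 4.9244 → taut
cable 2: L_2 = ‖A_2−P‖ = 6.0208;  C_2 = 6.0207 → taut
cable 3: L_3 = ‖A_3−P‖ = 2.0616;  C_3 = 2.4953 → slack

3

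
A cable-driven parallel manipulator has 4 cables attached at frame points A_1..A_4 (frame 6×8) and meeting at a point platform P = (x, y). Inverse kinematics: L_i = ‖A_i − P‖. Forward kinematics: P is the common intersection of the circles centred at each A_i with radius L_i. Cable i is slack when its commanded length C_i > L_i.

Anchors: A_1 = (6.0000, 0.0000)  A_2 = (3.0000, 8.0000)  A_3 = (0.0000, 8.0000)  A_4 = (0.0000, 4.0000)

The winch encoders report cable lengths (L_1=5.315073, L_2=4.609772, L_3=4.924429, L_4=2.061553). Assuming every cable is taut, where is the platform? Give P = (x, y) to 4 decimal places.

(2.0000, 3.5000)

circle eqns → linear via eq_j − eq_1; set k_j = A_j·A_j − L_j²
k_1 = 36.0000+0.0000−28.2500 = 7.7500
6.0000·x − 16.0000·y = k_1−k_2 = -44.0000
12.0000·x − 16.0000·y = k_1−k_3 = -32.0000
12.0000·x − 8.0000·y = k_1−k_4 = -4.0000
solve first two rows → x=2.0000, y=3.5000
check cable 4: ‖A_4−P‖² = 4.2500 ≈ L_4² = 4.2500 ✓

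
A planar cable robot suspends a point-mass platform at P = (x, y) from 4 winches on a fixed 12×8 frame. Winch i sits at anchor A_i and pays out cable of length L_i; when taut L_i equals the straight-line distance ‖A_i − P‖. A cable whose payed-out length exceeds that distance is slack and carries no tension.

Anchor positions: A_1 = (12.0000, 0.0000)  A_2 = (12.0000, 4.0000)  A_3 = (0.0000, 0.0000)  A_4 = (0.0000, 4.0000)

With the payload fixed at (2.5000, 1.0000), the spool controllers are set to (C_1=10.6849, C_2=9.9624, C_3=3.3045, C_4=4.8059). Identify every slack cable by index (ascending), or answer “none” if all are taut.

1, 3, 4

cable 1: √((9.5000)²+(-1.0000)²)=9.5525, C_1=10.6849: slack
cable 2: √((9.5000)²+(3.0000)²)=9.9624, C_2=9.9624: taut
cable 3: √((-2.5000)²+(-1.0000)²)=2.6926, C_3=3.3045: slack
cable 4: √((-2.5000)²+(3.0000)²)=3.9051, C_4=4.8059: slack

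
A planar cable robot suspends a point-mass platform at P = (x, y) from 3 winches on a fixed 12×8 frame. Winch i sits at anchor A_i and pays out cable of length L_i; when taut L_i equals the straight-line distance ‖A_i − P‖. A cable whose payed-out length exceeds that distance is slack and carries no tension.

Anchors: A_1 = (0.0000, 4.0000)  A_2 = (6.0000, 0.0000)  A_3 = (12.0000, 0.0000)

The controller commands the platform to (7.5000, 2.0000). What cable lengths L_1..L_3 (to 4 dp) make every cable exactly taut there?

L_1: Δ = A_1−P = (-7.5000, 2.0000) → ‖Δ‖ = √60.2500 = 7.7621
L_2: Δ = A_2−P = (-1.5000, -2.0000) → ‖Δ‖ = √6.2500 = 2.5000
L_3: Δ = A_3−P = (4.5000, -2.0000) → ‖Δ‖ = √24.2500 = 4.9244

(7.7621, 2.5000, 4.9244)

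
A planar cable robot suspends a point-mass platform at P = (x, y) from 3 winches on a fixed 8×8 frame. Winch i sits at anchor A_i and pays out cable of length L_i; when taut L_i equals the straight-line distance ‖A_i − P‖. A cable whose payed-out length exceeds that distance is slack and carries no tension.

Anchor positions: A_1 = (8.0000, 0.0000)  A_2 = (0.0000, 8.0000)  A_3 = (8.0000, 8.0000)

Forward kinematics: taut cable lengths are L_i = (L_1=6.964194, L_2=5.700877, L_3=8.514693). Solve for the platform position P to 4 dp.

circle eqns → linear via eq_j − eq_1; set c_j = A_j·A_j − L_j²
c_1 = 64.0000+0.0000−48.5000 = 15.5000
16.0000·x − 16.0000·y = c_1−c_2 = -16.0000
0.0000·x − 16.0000·y = c_1−c_3 = -40.0000
solve first two rows → x=1.5000, y=2.5000

(1.5000, 2.5000)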